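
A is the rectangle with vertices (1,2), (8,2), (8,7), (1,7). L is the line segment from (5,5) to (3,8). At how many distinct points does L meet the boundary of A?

1

The segment meets the boundary at (3.667,7).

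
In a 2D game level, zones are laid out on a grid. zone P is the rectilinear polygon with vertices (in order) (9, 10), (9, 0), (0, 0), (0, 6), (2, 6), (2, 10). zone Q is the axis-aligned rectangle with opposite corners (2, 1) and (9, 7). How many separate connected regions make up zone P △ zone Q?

zone P △ zone Q splits into 2 disjoint pieces (area 21, area 19).

2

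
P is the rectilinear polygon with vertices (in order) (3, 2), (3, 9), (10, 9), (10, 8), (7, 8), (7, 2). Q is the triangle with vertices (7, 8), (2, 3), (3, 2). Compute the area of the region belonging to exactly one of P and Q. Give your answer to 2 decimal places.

|P| = 31, |Q| = 5, |P∩Q| = 4.
|P △ Q| = |P| + |Q| − 2·|P∩Q| = 31 + 5 − 8 = 28.00.

28.00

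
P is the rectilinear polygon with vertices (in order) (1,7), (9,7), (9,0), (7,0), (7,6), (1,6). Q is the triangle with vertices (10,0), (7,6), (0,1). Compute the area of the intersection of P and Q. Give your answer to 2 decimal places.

7.60

The intersection is the polygon with vertices (9,0.1), (7,0.3), (7,6), (9,2).
By the shoelace formula its area is 7.60.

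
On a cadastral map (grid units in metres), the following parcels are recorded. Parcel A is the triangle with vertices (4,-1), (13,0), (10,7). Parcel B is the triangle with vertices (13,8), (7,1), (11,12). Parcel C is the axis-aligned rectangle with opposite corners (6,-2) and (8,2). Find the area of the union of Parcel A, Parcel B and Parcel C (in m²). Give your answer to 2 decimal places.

By inclusion–exclusion:
Individual areas: |Parcel A| = 33, |Parcel B| = 19, |Parcel C| = 8.
|Parcel A∩Parcel B| = 6.2311.
|Parcel A∩Parcel C| = 5.2917.
|Parcel B∩Parcel C| = 0.2468.
|Parcel A∩Parcel B∩Parcel C| = 0.2468.
|Parcel A ∪ Parcel B ∪ Parcel C| = 60 − 11.7695 + 0.2468 = 48.48.

48.48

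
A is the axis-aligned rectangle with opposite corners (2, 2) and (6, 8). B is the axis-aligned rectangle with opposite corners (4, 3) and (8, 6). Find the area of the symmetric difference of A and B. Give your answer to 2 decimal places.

24.00

|A∩B|: x∈[4,6], y∈[3,6] → 2·3 = 6.
|A △ B| = |A| + |B| − 2·|A∩B| = 24 + 12 − 12 = 24.00.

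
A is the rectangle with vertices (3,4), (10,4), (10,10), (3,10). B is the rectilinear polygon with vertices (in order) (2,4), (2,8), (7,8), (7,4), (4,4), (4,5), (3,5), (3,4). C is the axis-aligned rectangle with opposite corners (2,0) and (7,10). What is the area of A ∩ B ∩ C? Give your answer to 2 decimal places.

15.00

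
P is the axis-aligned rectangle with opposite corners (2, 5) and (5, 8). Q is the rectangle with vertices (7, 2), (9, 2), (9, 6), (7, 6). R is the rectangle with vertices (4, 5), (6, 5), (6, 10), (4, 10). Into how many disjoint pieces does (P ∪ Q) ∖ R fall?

(P ∪ Q) ∖ R splits into 2 disjoint pieces (area 6, area 8).

2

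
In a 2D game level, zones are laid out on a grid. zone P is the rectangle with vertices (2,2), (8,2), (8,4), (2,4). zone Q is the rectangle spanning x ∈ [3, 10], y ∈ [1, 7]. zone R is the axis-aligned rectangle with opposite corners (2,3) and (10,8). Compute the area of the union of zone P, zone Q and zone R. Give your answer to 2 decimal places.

55.00

By inclusion–exclusion:
Individual areas: |zone P| = 12, |zone Q| = 42, |zone R| = 40.
|zone P∩zone Q|: x∈[3,8], y∈[2,4] → 5·2 = 10.
|zone P∩zone R|: x∈[2,8], y∈[3,4] → 6·1 = 6.
|zone Q∩zone R|: x∈[3,10], y∈[3,7] → 7·4 = 28.
|zone P∩zone Q∩zone R| = 5.
|zone P ∪ zone Q ∪ zone R| = 94 − 44 + 5 = 55.00.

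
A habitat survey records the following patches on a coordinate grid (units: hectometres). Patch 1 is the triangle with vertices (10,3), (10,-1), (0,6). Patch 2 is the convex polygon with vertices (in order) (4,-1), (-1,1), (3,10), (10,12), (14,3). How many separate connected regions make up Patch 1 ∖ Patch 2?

2

Patch 1 ∖ Patch 2 splits into 2 disjoint pieces (area 2.6182, area 0.2011).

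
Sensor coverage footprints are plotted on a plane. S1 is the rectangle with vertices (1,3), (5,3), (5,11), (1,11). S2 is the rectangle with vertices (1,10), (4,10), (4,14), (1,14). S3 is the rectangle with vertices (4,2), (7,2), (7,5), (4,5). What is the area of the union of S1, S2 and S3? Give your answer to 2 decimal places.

By inclusion–exclusion:
Individual areas: |S1| = 32, |S2| = 12, |S3| = 9.
|S1∩S2|: x∈[1,4], y∈[10,11] → 3·1 = 3.
|S1∩S3|: x∈[4,5], y∈[3,5] → 1·2 = 2.
|S2∩S3| = 0 (no overlap).
|S1∩S2∩S3| = 0.
|S1 ∪ S2 ∪ S3| = 53 − 5 + 0 = 48.00.

48.00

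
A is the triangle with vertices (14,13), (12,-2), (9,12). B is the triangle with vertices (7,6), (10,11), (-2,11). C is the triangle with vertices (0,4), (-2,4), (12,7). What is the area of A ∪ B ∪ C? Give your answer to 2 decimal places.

69.06

By inclusion–exclusion:
Individual areas: |A| = 36.5, |B| = 30, |C| = 3.
|A∩B| = 0.3791.
|A∩C| = 0.0603.
|B∩C| = 0.
|A∩B∩C| = 0.
|A ∪ B ∪ C| = 69.5 − 0.4393 + 0 = 69.06.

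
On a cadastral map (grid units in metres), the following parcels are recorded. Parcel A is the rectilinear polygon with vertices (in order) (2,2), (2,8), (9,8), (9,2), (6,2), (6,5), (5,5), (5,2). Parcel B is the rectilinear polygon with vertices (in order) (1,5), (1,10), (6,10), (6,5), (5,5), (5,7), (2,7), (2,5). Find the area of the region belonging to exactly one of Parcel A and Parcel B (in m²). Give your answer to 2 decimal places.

|Parcel A| = 39, |Parcel B| = 19, |Parcel A∩Parcel B| = 6.
|Parcel A △ Parcel B| = |Parcel A| + |Parcel B| − 2·|Parcel A∩Parcel B| = 39 + 19 − 12 = 46.00.

46.00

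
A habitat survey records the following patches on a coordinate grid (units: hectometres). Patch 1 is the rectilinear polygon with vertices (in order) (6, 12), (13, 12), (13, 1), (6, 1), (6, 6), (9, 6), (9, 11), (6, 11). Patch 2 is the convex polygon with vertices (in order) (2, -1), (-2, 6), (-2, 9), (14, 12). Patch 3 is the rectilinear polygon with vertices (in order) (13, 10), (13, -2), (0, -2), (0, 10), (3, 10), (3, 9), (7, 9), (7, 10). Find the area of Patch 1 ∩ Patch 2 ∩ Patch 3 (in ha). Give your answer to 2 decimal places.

8.67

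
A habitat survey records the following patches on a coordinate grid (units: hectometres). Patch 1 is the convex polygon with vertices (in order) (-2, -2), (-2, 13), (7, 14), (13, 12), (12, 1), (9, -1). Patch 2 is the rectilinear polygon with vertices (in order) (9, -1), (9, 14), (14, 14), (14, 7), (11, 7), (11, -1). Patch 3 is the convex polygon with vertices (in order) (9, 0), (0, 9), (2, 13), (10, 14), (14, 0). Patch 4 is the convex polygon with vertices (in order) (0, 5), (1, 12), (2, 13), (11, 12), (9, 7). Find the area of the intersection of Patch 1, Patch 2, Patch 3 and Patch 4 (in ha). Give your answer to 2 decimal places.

5.08

The intersection is the polygon with vertices (9,12.222), (10.557,12.049), (10.75,11.375), (9,7).
By the shoelace formula its area is 5.08.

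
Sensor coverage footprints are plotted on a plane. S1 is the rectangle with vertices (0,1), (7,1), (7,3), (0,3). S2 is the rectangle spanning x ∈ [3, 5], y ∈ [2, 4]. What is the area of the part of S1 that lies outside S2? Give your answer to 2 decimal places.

12.00

|S1∩S2|: x∈[3,5], y∈[2,3] → 2·1 = 2.
|S1| = 14.
|S1 ∖ S2| = |S1| − |S1∩S2| = 14 − 2 = 12.00.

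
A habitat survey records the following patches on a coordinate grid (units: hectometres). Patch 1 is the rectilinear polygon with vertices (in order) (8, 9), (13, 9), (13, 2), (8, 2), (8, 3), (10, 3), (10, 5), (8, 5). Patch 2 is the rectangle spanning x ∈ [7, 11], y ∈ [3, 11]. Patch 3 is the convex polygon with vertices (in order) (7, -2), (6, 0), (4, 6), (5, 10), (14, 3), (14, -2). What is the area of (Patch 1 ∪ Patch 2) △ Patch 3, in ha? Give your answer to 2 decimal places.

77.17

|Patch 1 ∪ Patch 2| = 49.
|(Patch 1 ∪ Patch 2) ∩ Patch 3| = 23.6667.
|(Patch 1 ∪ Patch 2) △ Patch 3| = 49 + 75.5 − 47.3333 = 77.17.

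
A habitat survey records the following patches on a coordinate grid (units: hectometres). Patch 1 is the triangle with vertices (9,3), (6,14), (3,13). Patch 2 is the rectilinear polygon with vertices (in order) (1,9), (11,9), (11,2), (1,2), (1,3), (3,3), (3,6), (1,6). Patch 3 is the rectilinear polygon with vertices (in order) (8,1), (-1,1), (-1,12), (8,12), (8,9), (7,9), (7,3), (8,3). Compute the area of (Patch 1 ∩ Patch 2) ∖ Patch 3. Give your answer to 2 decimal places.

|Patch 1 ∩ Patch 2| = 5.8909.
|(Patch 1 ∩ Patch 2) ∩ Patch 3| = 2.1333.
|(Patch 1 ∩ Patch 2) ∖ Patch 3| = 5.8909 − 2.1333 = 3.76.

3.76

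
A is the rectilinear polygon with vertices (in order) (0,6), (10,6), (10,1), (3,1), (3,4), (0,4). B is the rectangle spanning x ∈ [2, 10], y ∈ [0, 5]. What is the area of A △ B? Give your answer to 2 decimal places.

23.00

|A| = 41, |B| = 40, |A∩B| = 29.
|A △ B| = |A| + |B| − 2·|A∩B| = 41 + 40 − 58 = 23.00.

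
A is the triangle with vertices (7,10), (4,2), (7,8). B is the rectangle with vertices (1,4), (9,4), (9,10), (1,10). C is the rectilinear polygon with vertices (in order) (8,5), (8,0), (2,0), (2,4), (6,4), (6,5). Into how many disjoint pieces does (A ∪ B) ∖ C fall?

(A ∪ B) ∖ C is a single connected region.

1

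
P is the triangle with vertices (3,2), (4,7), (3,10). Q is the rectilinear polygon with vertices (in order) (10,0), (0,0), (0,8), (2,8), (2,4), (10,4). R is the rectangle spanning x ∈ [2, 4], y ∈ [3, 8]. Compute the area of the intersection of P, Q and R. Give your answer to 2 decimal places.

0.30

The intersection is the polygon with vertices (3,4), (3.4,4), (3.2,3), (3,3).
By the shoelace formula its area is 0.30.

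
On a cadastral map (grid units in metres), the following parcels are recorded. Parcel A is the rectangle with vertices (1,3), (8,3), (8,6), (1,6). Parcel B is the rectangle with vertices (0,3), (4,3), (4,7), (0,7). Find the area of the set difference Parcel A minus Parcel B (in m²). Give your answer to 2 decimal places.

|Parcel A∩Parcel B|: x∈[1,4], y∈[3,6] → 3·3 = 9.
|Parcel A| = 21.
|Parcel A ∖ Parcel B| = |Parcel A| − |Parcel A∩Parcel B| = 21 − 9 = 12.00.

12.00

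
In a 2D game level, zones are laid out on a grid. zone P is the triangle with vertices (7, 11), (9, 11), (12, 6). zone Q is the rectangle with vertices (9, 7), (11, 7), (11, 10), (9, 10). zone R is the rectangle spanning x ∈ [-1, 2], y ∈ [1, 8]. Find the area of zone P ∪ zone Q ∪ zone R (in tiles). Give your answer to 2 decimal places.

By inclusion–exclusion:
Individual areas: |zone P| = 5, |zone Q| = 6, |zone R| = 21.
|zone P∩zone Q| = 2.3667.
|zone P∩zone R| = 0.
|zone Q∩zone R| = 0 (no overlap).
|zone P∩zone Q∩zone R| = 0.
|zone P ∪ zone Q ∪ zone R| = 32 − 2.3667 + 0 = 29.63.

29.63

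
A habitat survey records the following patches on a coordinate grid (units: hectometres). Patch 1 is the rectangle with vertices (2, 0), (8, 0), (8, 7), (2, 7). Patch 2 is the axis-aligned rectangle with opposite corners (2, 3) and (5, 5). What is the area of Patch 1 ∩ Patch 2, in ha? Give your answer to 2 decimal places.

|Patch 1∩Patch 2|: x∈[2,5], y∈[3,5] → 3·2 = 6.

6.00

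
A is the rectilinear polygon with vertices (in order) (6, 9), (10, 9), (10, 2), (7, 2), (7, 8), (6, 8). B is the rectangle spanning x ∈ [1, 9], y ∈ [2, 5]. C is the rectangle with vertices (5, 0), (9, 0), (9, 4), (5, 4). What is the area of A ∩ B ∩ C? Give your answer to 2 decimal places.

The intersection is the polygon with vertices (7,4), (9,4), (9,2), (7,2).
By the shoelace formula its area is 4.00.

4.00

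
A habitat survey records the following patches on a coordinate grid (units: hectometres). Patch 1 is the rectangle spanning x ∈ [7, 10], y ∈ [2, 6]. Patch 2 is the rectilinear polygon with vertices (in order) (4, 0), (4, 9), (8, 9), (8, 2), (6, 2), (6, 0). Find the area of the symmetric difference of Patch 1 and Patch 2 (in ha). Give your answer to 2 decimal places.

|Patch 1| = 12, |Patch 2| = 32, |Patch 1∩Patch 2| = 4.
|Patch 1 △ Patch 2| = |Patch 1| + |Patch 2| − 2·|Patch 1∩Patch 2| = 12 + 32 − 8 = 36.00.

36.00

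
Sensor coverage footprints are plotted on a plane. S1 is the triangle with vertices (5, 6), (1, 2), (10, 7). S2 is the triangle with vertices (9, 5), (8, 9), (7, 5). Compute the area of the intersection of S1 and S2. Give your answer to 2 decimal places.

1.02

The intersection is the polygon with vertices (7.097,5.387), (7.368,6.474), (8.571,6.714), (8.683,6.268).
By the shoelace formula its area is 1.02.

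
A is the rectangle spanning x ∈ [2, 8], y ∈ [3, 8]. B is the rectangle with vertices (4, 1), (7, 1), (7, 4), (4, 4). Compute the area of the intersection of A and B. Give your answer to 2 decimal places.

3.00

|A∩B|: x∈[4,7], y∈[3,4] → 3·1 = 3.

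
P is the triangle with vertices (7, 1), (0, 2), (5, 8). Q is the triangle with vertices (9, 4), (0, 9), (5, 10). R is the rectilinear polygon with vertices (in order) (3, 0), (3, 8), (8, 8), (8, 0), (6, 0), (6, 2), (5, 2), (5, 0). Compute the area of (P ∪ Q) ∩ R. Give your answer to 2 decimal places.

23.43

|P ∪ Q| = 39.0632.
|(P ∪ Q) ∩ R| = 23.43.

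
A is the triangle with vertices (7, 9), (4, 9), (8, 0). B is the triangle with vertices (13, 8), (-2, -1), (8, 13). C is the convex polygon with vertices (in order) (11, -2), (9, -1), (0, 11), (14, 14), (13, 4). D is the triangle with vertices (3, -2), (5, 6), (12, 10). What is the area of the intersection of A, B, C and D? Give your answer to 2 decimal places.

4.35

The intersection is the polygon with vertices (6.246,3.947), (5.266,6.152), (7.194,7.254), (7.479,4.688).
By the shoelace formula its area is 4.35.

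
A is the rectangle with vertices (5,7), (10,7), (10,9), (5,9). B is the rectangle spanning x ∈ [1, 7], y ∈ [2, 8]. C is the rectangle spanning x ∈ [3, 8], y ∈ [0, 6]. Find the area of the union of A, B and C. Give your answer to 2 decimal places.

By inclusion–exclusion:
Individual areas: |A| = 10, |B| = 36, |C| = 30.
|A∩B|: x∈[5,7], y∈[7,8] → 2·1 = 2.
|A∩C| = 0 (no overlap).
|B∩C|: x∈[3,7], y∈[2,6] → 4·4 = 16.
|A∩B∩C| = 0.
|A ∪ B ∪ C| = 76 − 18 + 0 = 58.00.

58.00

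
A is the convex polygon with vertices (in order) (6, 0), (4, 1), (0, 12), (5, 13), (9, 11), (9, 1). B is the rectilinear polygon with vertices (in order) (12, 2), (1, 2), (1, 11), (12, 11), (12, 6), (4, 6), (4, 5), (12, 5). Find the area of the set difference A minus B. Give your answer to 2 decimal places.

|A| = 82, |A∩B| = 57.4432.
|A ∖ B| = |A| − |A∩B| = 82 − 57.4432 = 24.56.

24.56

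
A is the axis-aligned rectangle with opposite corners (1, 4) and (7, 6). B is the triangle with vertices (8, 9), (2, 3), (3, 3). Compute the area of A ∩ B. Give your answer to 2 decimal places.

The intersection is the polygon with vertices (5.5,6), (3.833,4), (3,4), (5,6).
By the shoelace formula its area is 1.33.

1.33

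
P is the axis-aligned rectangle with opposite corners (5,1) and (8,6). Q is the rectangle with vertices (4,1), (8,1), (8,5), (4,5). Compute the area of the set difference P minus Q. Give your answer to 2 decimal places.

3.00

|P∩Q|: x∈[5,8], y∈[1,5] → 3·4 = 12.
|P| = 15.
|P ∖ Q| = |P| − |P∩Q| = 15 − 12 = 3.00.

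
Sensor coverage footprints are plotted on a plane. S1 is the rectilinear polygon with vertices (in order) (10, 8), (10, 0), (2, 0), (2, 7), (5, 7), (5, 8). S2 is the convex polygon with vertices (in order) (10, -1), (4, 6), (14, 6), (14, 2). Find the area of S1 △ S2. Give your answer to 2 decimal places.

|S1| = 61, |S2| = 43, |S1∩S2| = 20.5714.
|S1 △ S2| = |S1| + |S2| − 2·|S1∩S2| = 61 + 43 − 41.1429 = 62.86.

62.86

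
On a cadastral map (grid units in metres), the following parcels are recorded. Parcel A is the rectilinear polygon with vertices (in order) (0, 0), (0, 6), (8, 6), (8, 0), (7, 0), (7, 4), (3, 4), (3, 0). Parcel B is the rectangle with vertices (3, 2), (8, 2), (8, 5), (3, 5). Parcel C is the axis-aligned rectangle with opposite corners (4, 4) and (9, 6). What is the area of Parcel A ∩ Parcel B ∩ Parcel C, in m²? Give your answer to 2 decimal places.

4.00

The intersection is the polygon with vertices (4,4), (4,5), (8,5), (8,4), (7,4).
By the shoelace formula its area is 4.00.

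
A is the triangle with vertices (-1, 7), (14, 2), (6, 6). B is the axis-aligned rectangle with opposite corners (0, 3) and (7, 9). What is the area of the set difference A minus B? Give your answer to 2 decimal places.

|A| = 10, |A∩B| = 5.8214.
|A ∖ B| = |A| − |A∩B| = 10 − 5.8214 = 4.18.

4.18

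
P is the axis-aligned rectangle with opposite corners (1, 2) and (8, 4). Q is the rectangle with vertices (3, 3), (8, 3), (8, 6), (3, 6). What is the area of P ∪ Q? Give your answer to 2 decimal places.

24.00

By inclusion–exclusion:
Individual areas: |P| = 14, |Q| = 15.
|P∩Q|: x∈[3,8], y∈[3,4] → 5·1 = 5.
|P ∪ Q| = 29 − 5 = 24.00.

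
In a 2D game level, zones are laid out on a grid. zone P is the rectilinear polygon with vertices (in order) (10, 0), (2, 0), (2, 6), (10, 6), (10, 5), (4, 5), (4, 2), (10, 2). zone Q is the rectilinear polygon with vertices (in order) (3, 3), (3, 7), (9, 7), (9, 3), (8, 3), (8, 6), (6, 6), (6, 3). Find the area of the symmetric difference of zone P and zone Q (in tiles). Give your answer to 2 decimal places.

36.00

|zone P| = 30, |zone Q| = 18, |zone P∩zone Q| = 6.
|zone P △ zone Q| = |zone P| + |zone Q| − 2·|zone P∩zone Q| = 30 + 18 − 12 = 36.00.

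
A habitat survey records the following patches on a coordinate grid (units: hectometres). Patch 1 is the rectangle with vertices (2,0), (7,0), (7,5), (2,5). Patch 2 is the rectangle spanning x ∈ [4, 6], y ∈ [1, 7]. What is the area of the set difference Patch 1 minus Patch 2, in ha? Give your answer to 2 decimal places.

|Patch 1∩Patch 2|: x∈[4,6], y∈[1,5] → 2·4 = 8.
|Patch 1| = 25.
|Patch 1 ∖ Patch 2| = |Patch 1| − |Patch 1∩Patch 2| = 25 − 8 = 17.00.

17.00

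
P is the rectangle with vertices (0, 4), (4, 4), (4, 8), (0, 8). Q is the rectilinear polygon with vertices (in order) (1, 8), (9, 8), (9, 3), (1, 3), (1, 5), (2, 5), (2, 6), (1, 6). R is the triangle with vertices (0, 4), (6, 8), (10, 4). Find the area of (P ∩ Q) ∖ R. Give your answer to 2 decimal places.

6.08

|P ∩ Q| = 11.
|(P ∩ Q) ∩ R| = 4.9167.
|(P ∩ Q) ∖ R| = 11 − 4.9167 = 6.08.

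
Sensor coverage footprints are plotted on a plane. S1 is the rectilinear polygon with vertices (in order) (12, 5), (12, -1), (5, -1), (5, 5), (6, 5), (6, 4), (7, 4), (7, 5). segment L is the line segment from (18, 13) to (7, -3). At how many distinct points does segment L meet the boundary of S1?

2

The segment meets the boundary at (12,4.273), (8.375,-1).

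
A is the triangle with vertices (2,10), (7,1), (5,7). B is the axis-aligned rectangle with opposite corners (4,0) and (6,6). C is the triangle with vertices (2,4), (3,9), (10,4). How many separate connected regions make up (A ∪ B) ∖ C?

2

(A ∪ B) ∖ C splits into 2 disjoint pieces (area 0.3529, area 8.6).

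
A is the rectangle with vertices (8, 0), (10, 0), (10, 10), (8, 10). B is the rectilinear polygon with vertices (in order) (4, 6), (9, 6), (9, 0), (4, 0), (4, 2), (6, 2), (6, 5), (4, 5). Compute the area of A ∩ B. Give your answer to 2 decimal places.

6.00

The intersection is the polygon with vertices (8,6), (9,6), (9,0), (8,0).
By the shoelace formula its area is 6.00.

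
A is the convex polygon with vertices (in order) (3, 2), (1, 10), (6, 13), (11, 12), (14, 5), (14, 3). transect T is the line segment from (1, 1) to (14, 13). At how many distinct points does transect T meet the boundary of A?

The segment meets the boundary at (11.543,10.732), (2.828,2.688).

2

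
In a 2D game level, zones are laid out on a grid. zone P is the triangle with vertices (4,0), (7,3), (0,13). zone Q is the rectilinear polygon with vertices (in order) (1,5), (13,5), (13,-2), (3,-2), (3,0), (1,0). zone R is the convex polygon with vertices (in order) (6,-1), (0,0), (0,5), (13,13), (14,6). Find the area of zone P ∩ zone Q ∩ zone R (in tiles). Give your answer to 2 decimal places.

12.95

The intersection is the polygon with vertices (4,0), (2.462,5), (5.6,5), (7,3).
By the shoelace formula its area is 12.95.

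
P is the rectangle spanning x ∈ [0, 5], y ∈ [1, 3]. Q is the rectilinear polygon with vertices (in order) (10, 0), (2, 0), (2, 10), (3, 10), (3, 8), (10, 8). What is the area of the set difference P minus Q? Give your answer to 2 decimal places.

|P| = 10, |P∩Q| = 6.
|P ∖ Q| = |P| − |P∩Q| = 10 − 6 = 4.00.

4.00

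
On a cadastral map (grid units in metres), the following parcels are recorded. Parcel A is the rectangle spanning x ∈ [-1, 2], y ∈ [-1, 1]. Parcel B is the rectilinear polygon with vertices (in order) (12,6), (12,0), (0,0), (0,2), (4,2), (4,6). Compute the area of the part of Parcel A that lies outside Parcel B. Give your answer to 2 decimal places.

4.00

|Parcel A| = 6, |Parcel A∩Parcel B| = 2.
|Parcel A ∖ Parcel B| = |Parcel A| − |Parcel A∩Parcel B| = 6 − 2 = 4.00.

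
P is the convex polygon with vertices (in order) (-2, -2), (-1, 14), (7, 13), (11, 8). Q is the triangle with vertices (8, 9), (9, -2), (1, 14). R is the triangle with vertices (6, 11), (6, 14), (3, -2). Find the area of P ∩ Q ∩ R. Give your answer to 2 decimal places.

1.93

The intersection is the polygon with vertices (5.887,10.509), (4.895,6.21), (4.636,6.727), (5.409,10.85).
By the shoelace formula its area is 1.93.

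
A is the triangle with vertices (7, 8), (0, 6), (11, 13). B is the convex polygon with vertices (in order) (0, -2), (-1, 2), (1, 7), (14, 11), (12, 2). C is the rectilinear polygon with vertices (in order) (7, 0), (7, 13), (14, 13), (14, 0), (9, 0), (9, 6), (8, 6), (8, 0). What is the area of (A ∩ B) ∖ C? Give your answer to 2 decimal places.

4.56

|A ∩ B| = 4.9398.
|(A ∩ B) ∩ C| = 0.3799.
|(A ∩ B) ∖ C| = 4.9398 − 0.3799 = 4.56.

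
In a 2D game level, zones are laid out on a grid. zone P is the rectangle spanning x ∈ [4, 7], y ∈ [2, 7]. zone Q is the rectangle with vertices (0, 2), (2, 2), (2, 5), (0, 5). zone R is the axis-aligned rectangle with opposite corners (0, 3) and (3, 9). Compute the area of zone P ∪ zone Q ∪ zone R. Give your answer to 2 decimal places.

By inclusion–exclusion:
Individual areas: |zone P| = 15, |zone Q| = 6, |zone R| = 18.
|zone P∩zone Q| = 0 (no overlap).
|zone P∩zone R| = 0 (no overlap).
|zone Q∩zone R|: x∈[0,2], y∈[3,5] → 2·2 = 4.
|zone P∩zone Q∩zone R| = 0.
|zone P ∪ zone Q ∪ zone R| = 39 − 4 + 0 = 35.00.

35.00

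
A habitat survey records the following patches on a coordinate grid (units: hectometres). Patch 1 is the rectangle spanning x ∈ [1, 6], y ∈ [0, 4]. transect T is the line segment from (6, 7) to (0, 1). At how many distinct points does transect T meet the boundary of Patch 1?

2

The segment meets the boundary at (1,2), (3,4).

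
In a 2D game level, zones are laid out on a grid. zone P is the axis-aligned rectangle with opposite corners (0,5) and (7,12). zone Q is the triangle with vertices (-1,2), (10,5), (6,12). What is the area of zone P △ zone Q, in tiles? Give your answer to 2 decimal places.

|zone P| = 49, |zone Q| = 44.5, |zone P∩zone Q| = 23.275.
|zone P △ zone Q| = |zone P| + |zone Q| − 2·|zone P∩zone Q| = 49 + 44.5 − 46.55 = 46.95.

46.95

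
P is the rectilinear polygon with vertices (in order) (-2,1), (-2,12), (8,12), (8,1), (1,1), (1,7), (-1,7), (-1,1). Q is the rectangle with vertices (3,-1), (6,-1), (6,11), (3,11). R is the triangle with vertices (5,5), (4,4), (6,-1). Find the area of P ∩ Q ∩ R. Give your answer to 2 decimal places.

The intersection is the polygon with vertices (5.2,1), (4,4), (5,5), (5.667,1).
By the shoelace formula its area is 3.03.

3.03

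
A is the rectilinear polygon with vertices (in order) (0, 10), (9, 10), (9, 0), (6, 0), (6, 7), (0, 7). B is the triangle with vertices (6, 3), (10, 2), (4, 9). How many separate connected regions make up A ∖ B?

A ∖ B splits into 2 disjoint pieces (area 32.2024, area 7.875).

2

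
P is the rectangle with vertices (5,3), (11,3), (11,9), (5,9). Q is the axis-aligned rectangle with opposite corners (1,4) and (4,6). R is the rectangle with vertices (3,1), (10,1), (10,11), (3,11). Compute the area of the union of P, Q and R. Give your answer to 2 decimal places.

By inclusion–exclusion:
Individual areas: |P| = 36, |Q| = 6, |R| = 70.
|P∩Q| = 0 (no overlap).
|P∩R|: x∈[5,10], y∈[3,9] → 5·6 = 30.
|Q∩R|: x∈[3,4], y∈[4,6] → 1·2 = 2.
|P∩Q∩R| = 0.
|P ∪ Q ∪ R| = 112 − 32 + 0 = 80.00.

80.00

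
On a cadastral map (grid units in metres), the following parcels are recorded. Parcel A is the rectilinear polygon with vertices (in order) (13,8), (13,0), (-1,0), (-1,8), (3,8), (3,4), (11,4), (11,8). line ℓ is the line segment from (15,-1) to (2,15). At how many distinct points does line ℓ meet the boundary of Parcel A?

2

The segment meets the boundary at (10.938,4), (13,1.462).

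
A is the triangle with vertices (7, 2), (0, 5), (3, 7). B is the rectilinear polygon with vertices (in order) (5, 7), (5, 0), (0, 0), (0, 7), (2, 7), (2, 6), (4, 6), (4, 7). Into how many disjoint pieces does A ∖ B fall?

A ∖ B splits into 2 disjoint pieces (area 1.6429, area 1.0667).

2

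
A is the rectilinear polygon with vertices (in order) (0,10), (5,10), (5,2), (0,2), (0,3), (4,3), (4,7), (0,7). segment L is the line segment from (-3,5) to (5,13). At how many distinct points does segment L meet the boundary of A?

The segment meets the boundary at (2,10), (0,8).

2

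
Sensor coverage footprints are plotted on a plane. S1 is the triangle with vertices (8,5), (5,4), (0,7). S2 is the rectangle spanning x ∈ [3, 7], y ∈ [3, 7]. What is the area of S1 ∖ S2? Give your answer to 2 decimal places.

|S1| = 7, |S1∩S2| = 5.1333.
|S1 ∖ S2| = |S1| − |S1∩S2| = 7 − 5.1333 = 1.87.

1.87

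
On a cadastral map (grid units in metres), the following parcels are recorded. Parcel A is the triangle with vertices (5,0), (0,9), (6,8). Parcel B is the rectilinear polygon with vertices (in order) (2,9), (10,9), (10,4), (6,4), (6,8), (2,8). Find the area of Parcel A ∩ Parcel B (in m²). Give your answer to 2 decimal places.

The intersection is the polygon with vertices (6,8), (2,8), (2,8.667).
By the shoelace formula its area is 1.33.

1.33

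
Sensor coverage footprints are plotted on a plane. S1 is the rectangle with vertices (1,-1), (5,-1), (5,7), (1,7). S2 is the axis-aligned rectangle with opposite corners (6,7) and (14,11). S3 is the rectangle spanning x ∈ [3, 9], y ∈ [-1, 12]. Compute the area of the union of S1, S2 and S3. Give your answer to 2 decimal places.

By inclusion–exclusion:
Individual areas: |S1| = 32, |S2| = 32, |S3| = 78.
|S1∩S2| = 0 (no overlap).
|S1∩S3|: x∈[3,5], y∈[-1,7] → 2·8 = 16.
|S2∩S3|: x∈[6,9], y∈[7,11] → 3·4 = 12.
|S1∩S2∩S3| = 0.
|S1 ∪ S2 ∪ S3| = 142 − 28 + 0 = 114.00.

114.00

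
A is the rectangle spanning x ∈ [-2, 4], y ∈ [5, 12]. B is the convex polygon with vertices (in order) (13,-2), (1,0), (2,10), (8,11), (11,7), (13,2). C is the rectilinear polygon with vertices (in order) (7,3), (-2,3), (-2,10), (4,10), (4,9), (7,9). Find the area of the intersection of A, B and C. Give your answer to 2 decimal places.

11.25

The intersection is the polygon with vertices (1.5,5), (2,10), (4,10), (4,9), (4,5).
By the shoelace formula its area is 11.25.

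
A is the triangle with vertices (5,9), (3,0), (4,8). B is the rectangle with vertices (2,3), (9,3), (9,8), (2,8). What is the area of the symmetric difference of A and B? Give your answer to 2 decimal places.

33.15

|A| = 3.5, |B| = 35, |A∩B| = 2.6736.
|A △ B| = |A| + |B| − 2·|A∩B| = 3.5 + 35 − 5.3472 = 33.15.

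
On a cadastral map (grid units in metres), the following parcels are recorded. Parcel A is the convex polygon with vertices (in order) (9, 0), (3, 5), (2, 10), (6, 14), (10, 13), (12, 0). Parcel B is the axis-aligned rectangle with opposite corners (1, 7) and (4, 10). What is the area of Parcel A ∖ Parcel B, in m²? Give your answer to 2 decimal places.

87.40

|Parcel A| = 92.5, |Parcel A∩Parcel B| = 5.1.
|Parcel A ∖ Parcel B| = |Parcel A| − |Parcel A∩Parcel B| = 92.5 − 5.1 = 87.40.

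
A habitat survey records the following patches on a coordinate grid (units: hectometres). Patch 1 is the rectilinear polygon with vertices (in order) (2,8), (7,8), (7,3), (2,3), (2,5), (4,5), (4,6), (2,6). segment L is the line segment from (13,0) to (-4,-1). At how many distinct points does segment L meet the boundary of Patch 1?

The segment lies entirely outside Patch 1 and never meets its boundary.

0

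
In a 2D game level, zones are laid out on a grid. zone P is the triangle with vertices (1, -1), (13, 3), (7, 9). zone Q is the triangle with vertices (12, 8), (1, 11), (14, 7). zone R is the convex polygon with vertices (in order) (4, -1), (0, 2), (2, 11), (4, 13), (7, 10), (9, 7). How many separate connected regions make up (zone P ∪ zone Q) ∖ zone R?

(zone P ∪ zone Q) ∖ zone R splits into 4 disjoint pieces (area 21.8947, area 1.2891, area 1.7354, area 0.0154).

4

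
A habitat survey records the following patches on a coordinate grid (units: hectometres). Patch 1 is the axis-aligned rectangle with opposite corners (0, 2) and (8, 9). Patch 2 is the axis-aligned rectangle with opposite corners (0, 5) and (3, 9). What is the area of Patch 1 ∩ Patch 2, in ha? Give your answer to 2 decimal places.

|Patch 1∩Patch 2|: x∈[0,3], y∈[5,9] → 3·4 = 12.

12.00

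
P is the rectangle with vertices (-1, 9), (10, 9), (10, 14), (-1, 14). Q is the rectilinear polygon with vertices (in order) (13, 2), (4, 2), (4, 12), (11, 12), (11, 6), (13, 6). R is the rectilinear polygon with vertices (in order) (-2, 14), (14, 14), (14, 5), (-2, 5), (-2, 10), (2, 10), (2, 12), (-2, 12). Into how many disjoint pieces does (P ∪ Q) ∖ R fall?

(P ∪ Q) ∖ R splits into 2 disjoint pieces (area 6, area 27).

2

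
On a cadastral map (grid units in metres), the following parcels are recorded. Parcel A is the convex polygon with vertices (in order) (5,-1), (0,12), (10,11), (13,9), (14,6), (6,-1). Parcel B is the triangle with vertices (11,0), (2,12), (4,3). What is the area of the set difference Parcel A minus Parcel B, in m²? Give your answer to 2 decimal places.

|Parcel A| = 106, |Parcel A∩Parcel B| = 26.6983.
|Parcel A ∖ Parcel B| = |Parcel A| − |Parcel A∩Parcel B| = 106 − 26.6983 = 79.30.

79.30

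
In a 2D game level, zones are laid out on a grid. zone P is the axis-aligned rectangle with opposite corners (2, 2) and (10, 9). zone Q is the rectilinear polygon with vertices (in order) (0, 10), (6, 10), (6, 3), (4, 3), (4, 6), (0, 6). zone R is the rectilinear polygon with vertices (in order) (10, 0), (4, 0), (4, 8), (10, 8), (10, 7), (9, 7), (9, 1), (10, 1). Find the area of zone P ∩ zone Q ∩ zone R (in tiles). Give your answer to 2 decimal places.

The intersection is the polygon with vertices (6,3), (4,3), (4,6), (4,8), (6,8).
By the shoelace formula its area is 10.00.

10.00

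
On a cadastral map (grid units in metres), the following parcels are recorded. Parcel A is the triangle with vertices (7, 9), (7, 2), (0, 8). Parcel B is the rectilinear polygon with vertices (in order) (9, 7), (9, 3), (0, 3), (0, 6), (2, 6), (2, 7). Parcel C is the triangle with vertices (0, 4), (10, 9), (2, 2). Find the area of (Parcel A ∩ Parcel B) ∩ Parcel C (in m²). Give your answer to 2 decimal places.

The region (Parcel A ∩ Parcel B) ∩ Parcel C is the polygon with vertices (2.947,5.474), (6,7), (7,7), (7,6.375), (4.474,4.165).
By the shoelace formula its area is 5.37.

5.37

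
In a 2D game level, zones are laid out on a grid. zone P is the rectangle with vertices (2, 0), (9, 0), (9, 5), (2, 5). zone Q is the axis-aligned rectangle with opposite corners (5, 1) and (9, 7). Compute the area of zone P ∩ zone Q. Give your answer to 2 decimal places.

16.00

|zone P∩zone Q|: x∈[5,9], y∈[1,5] → 4·4 = 16.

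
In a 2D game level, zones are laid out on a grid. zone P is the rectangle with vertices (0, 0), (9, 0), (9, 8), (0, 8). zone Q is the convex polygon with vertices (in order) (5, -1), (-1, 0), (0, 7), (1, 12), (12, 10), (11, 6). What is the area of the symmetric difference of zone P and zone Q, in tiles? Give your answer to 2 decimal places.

|zone P| = 72, |zone Q| = 114, |zone P∩zone Q| = 66.1381.
|zone P △ zone Q| = |zone P| + |zone Q| − 2·|zone P∩zone Q| = 72 + 114 − 132.2762 = 53.72.

53.72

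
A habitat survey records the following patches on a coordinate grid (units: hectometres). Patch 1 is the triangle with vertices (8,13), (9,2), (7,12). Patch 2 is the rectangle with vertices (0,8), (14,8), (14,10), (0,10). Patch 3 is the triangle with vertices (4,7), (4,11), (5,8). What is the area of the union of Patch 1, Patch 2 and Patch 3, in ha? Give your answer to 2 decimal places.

33.14

By inclusion–exclusion:
Individual areas: |Patch 1| = 6, |Patch 2| = 28, |Patch 3| = 2.
|Patch 1∩Patch 2| = 1.5273.
|Patch 1∩Patch 3| = 0.
|Patch 2∩Patch 3| = 1.3333.
|Patch 1∩Patch 2∩Patch 3| = 0.
|Patch 1 ∪ Patch 2 ∪ Patch 3| = 36 − 2.8606 + 0 = 33.14.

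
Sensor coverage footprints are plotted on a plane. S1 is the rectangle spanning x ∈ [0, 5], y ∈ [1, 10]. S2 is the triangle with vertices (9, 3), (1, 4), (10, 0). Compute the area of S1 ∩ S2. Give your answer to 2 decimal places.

The intersection is the polygon with vertices (5,2.222), (1,4), (5,3.5).
By the shoelace formula its area is 2.56.

2.56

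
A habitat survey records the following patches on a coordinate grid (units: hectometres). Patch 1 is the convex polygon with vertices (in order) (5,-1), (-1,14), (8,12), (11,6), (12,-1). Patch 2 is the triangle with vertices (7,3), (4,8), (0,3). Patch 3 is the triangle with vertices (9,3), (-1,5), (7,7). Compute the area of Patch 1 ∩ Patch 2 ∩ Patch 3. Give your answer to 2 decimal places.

7.40

The intersection is the polygon with vertices (6.727,3.454), (2.913,4.217), (2.273,5.818), (4.913,6.478).
By the shoelace formula its area is 7.40.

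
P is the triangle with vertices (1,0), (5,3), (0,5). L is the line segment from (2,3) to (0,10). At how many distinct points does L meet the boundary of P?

The segment meets the boundary at (1.613,4.355).

1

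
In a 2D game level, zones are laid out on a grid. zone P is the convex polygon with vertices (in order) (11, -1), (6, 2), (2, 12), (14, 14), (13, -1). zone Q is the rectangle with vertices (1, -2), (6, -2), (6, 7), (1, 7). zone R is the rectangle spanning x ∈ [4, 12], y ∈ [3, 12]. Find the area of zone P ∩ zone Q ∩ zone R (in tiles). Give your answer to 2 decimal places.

4.80

The intersection is the polygon with vertices (6,7), (6,3), (5.6,3), (4,7).
By the shoelace formula its area is 4.80.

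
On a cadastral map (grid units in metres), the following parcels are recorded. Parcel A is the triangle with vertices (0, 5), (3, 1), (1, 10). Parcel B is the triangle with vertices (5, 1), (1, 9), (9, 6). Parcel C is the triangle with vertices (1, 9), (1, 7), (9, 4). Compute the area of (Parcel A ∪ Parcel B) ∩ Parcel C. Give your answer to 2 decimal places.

The region (Parcel A ∪ Parcel B) ∩ Parcel C is the polygon with vertices (7.769,4.462), (2.231,6.538), (1.4,8.2), (1.727,6.727), (1,7), (1,9), (7.933,4.667).
By the shoelace formula its area is 7.50.

7.50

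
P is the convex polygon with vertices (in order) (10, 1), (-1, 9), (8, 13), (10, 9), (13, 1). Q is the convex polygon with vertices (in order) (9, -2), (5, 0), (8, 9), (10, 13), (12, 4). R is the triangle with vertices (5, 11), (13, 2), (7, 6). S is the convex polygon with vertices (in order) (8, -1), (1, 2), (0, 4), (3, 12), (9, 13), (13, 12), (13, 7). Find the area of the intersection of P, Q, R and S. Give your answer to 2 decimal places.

6.41

The intersection is the polygon with vertices (11.165,4.064), (10.794,3.471), (7,6), (7.667,8).
By the shoelace formula its area is 6.41.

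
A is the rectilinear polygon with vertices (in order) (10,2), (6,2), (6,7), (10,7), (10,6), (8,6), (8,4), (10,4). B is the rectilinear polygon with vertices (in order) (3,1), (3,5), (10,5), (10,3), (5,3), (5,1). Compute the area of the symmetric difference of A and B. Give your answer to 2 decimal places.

22.00

|A| = 16, |B| = 18, |A∩B| = 6.
|A △ B| = |A| + |B| − 2·|A∩B| = 16 + 18 − 12 = 22.00.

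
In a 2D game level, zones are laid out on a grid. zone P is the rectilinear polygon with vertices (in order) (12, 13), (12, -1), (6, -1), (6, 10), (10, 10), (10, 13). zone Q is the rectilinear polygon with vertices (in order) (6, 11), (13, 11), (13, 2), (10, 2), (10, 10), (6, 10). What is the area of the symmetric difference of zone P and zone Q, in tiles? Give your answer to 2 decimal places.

67.00

|zone P| = 72, |zone Q| = 31, |zone P∩zone Q| = 18.
|zone P △ zone Q| = |zone P| + |zone Q| − 2·|zone P∩zone Q| = 72 + 31 − 36 = 67.00.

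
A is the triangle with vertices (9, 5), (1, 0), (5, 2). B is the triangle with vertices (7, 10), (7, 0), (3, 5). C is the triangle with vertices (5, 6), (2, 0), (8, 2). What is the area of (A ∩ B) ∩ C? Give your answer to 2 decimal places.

The region (A ∩ B) ∩ C is the polygon with vertices (5.25,2.188), (5,2.5), (6.787,3.617), (6.92,3.44).
By the shoelace formula its area is 0.65.

0.65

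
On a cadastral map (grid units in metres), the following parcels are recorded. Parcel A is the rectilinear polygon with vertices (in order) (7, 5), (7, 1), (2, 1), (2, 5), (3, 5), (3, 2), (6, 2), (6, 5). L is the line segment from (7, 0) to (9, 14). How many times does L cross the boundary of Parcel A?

0

The segment lies entirely outside Parcel A and never meets its boundary.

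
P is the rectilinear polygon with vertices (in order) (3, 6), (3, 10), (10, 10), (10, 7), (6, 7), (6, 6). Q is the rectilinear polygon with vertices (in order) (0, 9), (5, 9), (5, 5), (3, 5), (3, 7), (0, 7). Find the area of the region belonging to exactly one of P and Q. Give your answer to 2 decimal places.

|P| = 24, |Q| = 14, |P∩Q| = 6.
|P △ Q| = |P| + |Q| − 2·|P∩Q| = 24 + 14 − 12 = 26.00.

26.00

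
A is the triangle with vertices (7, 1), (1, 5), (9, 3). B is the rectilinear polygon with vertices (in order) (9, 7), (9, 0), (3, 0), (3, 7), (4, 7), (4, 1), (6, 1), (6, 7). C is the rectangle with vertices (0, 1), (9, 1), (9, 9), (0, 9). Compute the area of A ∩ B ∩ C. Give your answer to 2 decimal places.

5.83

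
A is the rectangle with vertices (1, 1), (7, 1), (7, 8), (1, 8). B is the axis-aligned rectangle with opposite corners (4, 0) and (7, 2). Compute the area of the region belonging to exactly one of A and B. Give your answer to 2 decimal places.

42.00

|A∩B|: x∈[4,7], y∈[1,2] → 3·1 = 3.
|A △ B| = |A| + |B| − 2·|A∩B| = 42 + 6 − 6 = 42.00.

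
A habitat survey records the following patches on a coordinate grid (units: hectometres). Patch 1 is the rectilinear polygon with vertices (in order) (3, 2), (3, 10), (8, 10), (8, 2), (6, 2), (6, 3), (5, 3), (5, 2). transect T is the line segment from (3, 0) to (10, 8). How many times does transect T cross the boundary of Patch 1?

The segment meets the boundary at (8,5.714), (5.625,3), (5,2.286), (4.75,2).

4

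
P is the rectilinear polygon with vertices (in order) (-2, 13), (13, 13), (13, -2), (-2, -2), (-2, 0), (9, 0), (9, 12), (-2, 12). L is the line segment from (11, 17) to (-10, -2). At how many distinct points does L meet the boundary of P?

The segment meets the boundary at (5.474,12), (6.579,13).

2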